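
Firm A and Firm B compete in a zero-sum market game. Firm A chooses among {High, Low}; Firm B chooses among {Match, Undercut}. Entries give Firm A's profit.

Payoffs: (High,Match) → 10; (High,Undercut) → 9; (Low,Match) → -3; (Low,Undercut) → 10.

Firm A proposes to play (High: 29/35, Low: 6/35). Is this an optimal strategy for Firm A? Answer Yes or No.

Against Match this mix gives (29/35)·10 + (6/35)·(-3) = 272/35.
Against Undercut this mix gives (29/35)·9 + (6/35)·10 = 321/35.
Firm B will play Match, holding Firm A to 272/35. Shifting weight toward the row that does better against Match would raise this floor (the equalizing mix achieves 127/14 against both Match and Undercut), so the proposed strategy is not optimal.

No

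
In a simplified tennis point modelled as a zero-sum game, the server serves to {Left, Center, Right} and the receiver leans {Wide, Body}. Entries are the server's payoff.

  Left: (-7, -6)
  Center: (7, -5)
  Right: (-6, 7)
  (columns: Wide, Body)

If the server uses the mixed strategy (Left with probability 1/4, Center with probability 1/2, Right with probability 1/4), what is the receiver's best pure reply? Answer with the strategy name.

Body

If the receiver plays Wide, the server's expected payoff is (1/4)·(-7) + (1/2)·7 + (1/4)·(-6) = 1/4.
If the receiver plays Body, the server's expected payoff is (1/4)·(-6) + (1/2)·(-5) + (1/4)·7 = -9/4.
The receiver minimizes the server's payoff; the smallest is -9/4, so the best response is Body.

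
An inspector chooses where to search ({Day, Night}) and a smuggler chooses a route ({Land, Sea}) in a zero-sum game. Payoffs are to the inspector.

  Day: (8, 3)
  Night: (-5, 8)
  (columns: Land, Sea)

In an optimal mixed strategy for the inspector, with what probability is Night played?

5/18

Row minima: Day → 3, Night → -5; maximin = 3.
Column maxima: Land → 8, Sea → 8; minimax = 8.
3 ≠ 8, so there is no saddle point; optimal play is mixed.
Let the inspector play Day with probability p. Expected payoff against Land: 8p + (-5)(1−p) = 13p − 5; against Sea: 3p + 8(1−p) = −5p + 8.
Setting these equal: 13p − 5 = −5p + 8 ⇒ 18p = 13 ⇒ p = 13/18, and the value is (13)·(13/18) − 5 = 79/18.
For the smuggler: with q = P(Land), equating Day's and Night's payoffs gives 5q + 3 = −13q + 8 ⇒ q = 5/18.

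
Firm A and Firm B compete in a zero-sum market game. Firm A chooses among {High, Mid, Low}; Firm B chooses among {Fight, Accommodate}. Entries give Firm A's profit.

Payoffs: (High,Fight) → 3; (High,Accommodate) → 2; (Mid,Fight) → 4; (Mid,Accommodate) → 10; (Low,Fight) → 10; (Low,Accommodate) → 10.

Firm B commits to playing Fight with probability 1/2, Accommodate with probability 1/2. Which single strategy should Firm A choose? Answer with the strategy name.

Low

Expected payoff of High: (1/2)·3 + (1/2)·2 = 5/2.
Expected payoff of Mid: (1/2)·4 + (1/2)·10 = 7.
Expected payoff of Low: (1/2)·10 + (1/2)·10 = 10.
The largest is 10, so Firm A's best response is Low.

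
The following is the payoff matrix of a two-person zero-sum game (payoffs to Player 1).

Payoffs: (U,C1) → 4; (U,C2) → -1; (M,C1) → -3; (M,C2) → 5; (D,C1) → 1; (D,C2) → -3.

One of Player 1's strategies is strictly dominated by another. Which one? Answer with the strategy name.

D

U gives a strictly higher payoff than D against every column: 4 > 1, -1 > -3.
So D is strictly dominated and Player 1 never plays it.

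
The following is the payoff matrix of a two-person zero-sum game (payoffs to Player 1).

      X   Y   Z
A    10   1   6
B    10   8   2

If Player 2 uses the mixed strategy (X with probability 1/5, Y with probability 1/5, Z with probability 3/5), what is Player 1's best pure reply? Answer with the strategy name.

A

Expected payoff of A: (1/5)·10 + (1/5)·1 + (3/5)·6 = 29/5.
Expected payoff of B: (1/5)·10 + (1/5)·8 + (3/5)·2 = 24/5.
The largest is 29/5, so Player 1's best response is A.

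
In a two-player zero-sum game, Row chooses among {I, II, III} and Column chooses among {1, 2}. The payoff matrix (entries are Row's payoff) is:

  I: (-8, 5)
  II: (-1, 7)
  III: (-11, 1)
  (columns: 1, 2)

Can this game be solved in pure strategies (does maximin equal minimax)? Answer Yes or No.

Yes

Row minima: I → -8, II → -1, III → -11; maximin = -1.
Column maxima: 1 → -1, 2 → 7; minimax = -1.
maximin = minimax = -1, so a saddle point exists.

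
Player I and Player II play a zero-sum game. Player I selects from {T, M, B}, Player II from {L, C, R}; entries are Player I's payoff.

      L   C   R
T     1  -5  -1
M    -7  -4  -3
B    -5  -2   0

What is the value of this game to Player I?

-3

Row minima: T → -5, M → -7, B → -5; maximin = -5.
Column maxima: L → 1, C → -2, R → 0; minimax = -2.
-5 ≠ -2, so there is no saddle point; optimal play is mixed.
M is strictly dominated by B, so Player I never plays it.
R is strictly dominated by C (it gives Player I strictly more in every row), so Player II never plays it.
On the remaining 2×2 (T, B vs L, C):
Let Player I play T with probability p. Expected payoff against L: 1p + (-5)(1−p) = 6p − 5; against C: (-5)p + (-2)(1−p) = −3p − 2.
Setting these equal: 6p − 5 = −3p − 2 ⇒ 9p = 3 ⇒ p = 1/3, and the value is (6)·(1/3) − 5 = -3.
For Player II: with q = P(L), equating T's and B's payoffs gives 6q − 5 = −3q − 2 ⇒ q = 1/3.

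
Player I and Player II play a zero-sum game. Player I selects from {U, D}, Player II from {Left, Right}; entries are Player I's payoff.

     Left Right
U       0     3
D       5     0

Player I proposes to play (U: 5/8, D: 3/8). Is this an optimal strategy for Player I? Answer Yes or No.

Against Left this mix gives (5/8)·0 + (3/8)·5 = 15/8.
Against Right this mix gives (5/8)·3 + (3/8)·0 = 15/8.
All of Player II's active replies (Left, Right) yield 15/8, and no column does worse for Player I. The mix makes Player II indifferent and guarantees 15/8, so it is optimal.

Yes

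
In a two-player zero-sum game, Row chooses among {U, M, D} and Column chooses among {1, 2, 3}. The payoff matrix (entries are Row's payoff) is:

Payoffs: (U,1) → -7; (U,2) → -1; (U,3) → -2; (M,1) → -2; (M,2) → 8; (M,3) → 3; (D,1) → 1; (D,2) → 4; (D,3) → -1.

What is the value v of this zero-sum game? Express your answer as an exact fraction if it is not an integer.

1/7

Row minima: U → -7, M → -2, D → -1; maximin = -1.
Column maxima: 1 → 1, 2 → 8, 3 → 3; minimax = 1.
-1 ≠ 1, so there is no saddle point; optimal play is mixed.
U is strictly dominated by M, so Row never plays it.
2 is strictly dominated by 1 (it gives Row strictly more in every row), so Column never plays it.
On the remaining 2×2 (M, D vs 1, 3):
Let Row play M with probability p. Expected payoff against 1: (-2)p + 1(1−p) = −3p + 1; against 3: 3p + (-1)(1−p) = 4p − 1.
Setting these equal: −3p + 1 = 4p − 1 ⇒ −7p = -2 ⇒ p = 2/7, and the value is (-3)·(2/7) + 1 = 1/7.
For Column: with q = P(1), equating M's and D's payoffs gives −5q + 3 = 2q − 1 ⇒ q = 4/7.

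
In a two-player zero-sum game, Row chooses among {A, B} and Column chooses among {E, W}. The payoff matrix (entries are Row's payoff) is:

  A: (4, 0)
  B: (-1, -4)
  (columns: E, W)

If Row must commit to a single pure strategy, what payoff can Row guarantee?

Row minima: A → 0, B → -4.
The best of these is 0.

0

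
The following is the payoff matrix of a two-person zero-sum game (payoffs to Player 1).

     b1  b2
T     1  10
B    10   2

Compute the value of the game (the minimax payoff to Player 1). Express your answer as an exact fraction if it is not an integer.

Row minima: T → 1, B → 2; maximin = 2.
Column maxima: b1 → 10, b2 → 10; minimax = 10.
2 ≠ 10, so there is no saddle point; optimal play is mixed.
Let Player 1 play T with probability p. Expected payoff against b1: 1p + 10(1−p) = −9p + 10; against b2: 10p + 2(1−p) = 8p + 2.
Setting these equal: −9p + 10 = 8p + 2 ⇒ −17p = -8 ⇒ p = 8/17, and the value is (-9)·(8/17) + 10 = 98/17.
For Player 2: with q = P(b1), equating T's and B's payoffs gives −9q + 10 = 8q + 2 ⇒ q = 8/17.

98/17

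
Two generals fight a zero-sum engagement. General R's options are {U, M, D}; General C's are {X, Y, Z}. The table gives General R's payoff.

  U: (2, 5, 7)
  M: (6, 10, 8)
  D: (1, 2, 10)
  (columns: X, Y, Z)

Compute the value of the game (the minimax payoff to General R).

Row minima: U → 2, M → 6, D → 1; maximin = 6.
Column maxima: X → 6, Y → 10, Z → 10; minimax = 6.
Since maximin = minimax = 6, there is a saddle point and the value is 6.

6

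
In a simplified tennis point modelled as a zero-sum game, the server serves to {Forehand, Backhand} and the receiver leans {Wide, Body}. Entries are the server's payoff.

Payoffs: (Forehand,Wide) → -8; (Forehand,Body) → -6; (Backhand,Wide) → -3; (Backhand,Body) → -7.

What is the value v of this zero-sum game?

-19/3

Row minima: Forehand → -8, Backhand → -7; maximin = -7.
Column maxima: Wide → -3, Body → -6; minimax = -6.
-7 ≠ -6, so there is no saddle point; optimal play is mixed.
Let the server play Forehand with probability p. Expected payoff against Wide: (-8)p + (-3)(1−p) = −5p − 3; against Body: (-6)p + (-7)(1−p) = p − 7.
Setting these equal: −5p − 3 = p − 7 ⇒ −6p = -4 ⇒ p = 2/3, and the value is (-5)·(2/3) − 3 = -19/3.
For the receiver: with q = P(Wide), equating Forehand's and Backhand's payoffs gives −2q − 6 = 4q − 7 ⇒ q = 1/6.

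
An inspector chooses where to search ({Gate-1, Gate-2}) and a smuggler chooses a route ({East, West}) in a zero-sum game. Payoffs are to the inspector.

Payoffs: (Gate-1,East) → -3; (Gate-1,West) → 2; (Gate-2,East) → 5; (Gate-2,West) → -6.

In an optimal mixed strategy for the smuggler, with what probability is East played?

Row minima: Gate-1 → -3, Gate-2 → -6; maximin = -3.
Column maxima: East → 5, West → 2; minimax = 2.
-3 ≠ 2, so there is no saddle point; optimal play is mixed.
Let the inspector play Gate-1 with probability p. Expected payoff against East: (-3)p + 5(1−p) = −8p + 5; against West: 2p + (-6)(1−p) = 8p − 6.
Setting these equal: −8p + 5 = 8p − 6 ⇒ −16p = -11 ⇒ p = 11/16, and the value is (-8)·(11/16) + 5 = -1/2.
For the smuggler: with q = P(East), equating Gate-1's and Gate-2's payoffs gives −5q + 2 = 11q − 6 ⇒ q = 1/2.

1/2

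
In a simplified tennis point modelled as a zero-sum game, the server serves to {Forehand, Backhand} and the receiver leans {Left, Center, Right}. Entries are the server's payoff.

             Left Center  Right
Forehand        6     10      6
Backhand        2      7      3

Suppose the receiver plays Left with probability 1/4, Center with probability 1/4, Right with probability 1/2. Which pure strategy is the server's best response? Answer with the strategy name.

Forehand

Expected payoff of Forehand: (1/4)·6 + (1/4)·10 + (1/2)·6 = 7.
Expected payoff of Backhand: (1/4)·2 + (1/4)·7 + (1/2)·3 = 15/4.
The largest is 7, so the server's best response is Forehand.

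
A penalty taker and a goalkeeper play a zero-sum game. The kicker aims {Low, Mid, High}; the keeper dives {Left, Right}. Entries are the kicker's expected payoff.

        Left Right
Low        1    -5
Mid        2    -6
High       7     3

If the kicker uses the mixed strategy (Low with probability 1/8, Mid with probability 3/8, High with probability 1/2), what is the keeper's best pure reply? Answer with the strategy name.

Right

If the keeper plays Left, the kicker's expected payoff is (1/8)·1 + (3/8)·2 + (1/2)·7 = 35/8.
If the keeper plays Right, the kicker's expected payoff is (1/8)·(-5) + (3/8)·(-6) + (1/2)·3 = -11/8.
The keeper minimizes the kicker's payoff; the smallest is -11/8, so the best response is Right.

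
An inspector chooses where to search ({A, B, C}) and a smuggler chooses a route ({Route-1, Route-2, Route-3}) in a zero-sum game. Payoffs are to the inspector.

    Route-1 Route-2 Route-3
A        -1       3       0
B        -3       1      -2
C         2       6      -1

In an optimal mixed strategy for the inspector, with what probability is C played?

Row minima: A → -1, B → -3, C → -1; maximin = -1.
Column maxima: Route-1 → 2, Route-2 → 6, Route-3 → 0; minimax = 0.
-1 ≠ 0, so there is no saddle point; optimal play is mixed.
B is strictly dominated by A, so the inspector never plays it.
Route-2 is strictly dominated by Route-1 (it gives the inspector strictly more in every row), so the smuggler never plays it.
On the remaining 2×2 (A, C vs Route-1, Route-3):
Let the inspector play A with probability p. Expected payoff against Route-1: (-1)p + 2(1−p) = −3p + 2; against Route-3: 0p + (-1)(1−p) = p − 1.
Setting these equal: −3p + 2 = p − 1 ⇒ −4p = -3 ⇒ p = 3/4, and the value is (-3)·(3/4) + 2 = -1/4.
For the smuggler: with q = P(Route-1), equating A's and C's payoffs gives −q = 3q − 1 ⇒ q = 1/4.

1/4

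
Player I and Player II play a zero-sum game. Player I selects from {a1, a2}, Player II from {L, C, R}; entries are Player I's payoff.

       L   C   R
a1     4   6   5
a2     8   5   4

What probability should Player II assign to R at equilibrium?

Row minima: a1 → 4, a2 → 4; maximin = 4.
Column maxima: L → 8, C → 6, R → 5; minimax = 5.
4 ≠ 5, so there is no saddle point; optimal play is mixed.
C is strictly dominated by R (it gives Player I strictly more in every row), so Player II never plays it.
On the remaining 2×2 (a1, a2 vs L, R):
Let Player I play a1 with probability p. Expected payoff against L: 4p + 8(1−p) = −4p + 8; against R: 5p + 4(1−p) = p + 4.
Setting these equal: −4p + 8 = p + 4 ⇒ −5p = -4 ⇒ p = 4/5, and the value is (-4)·(4/5) + 8 = 24/5.
For Player II: with q = P(L), equating a1's and a2's payoffs gives −q + 5 = 4q + 4 ⇒ q = 1/5.

4/5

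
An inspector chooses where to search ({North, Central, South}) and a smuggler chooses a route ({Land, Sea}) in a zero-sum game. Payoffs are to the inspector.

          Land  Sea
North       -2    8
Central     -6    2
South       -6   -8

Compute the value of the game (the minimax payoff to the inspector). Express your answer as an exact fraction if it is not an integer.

Row minima: North → -2, Central → -6, South → -8; maximin = -2.
Column maxima: Land → -2, Sea → 8; minimax = -2.
Since maximin = minimax = -2, there is a saddle point and the value is -2.

-2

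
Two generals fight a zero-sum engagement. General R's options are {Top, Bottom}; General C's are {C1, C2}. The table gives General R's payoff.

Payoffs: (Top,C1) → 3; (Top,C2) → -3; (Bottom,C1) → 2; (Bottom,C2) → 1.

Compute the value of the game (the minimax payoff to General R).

Row minima: Top → -3, Bottom → 1; maximin = 1.
Column maxima: C1 → 3, C2 → 1; minimax = 1.
Since maximin = minimax = 1, there is a saddle point and the value is 1.

1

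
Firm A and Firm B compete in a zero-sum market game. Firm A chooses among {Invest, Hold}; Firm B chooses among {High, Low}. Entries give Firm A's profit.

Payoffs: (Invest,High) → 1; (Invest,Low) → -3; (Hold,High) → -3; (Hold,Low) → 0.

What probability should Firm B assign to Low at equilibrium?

Row minima: Invest → -3, Hold → -3; maximin = -3.
Column maxima: High → 1, Low → 0; minimax = 0.
-3 ≠ 0, so there is no saddle point; optimal play is mixed.
Let Firm A play Invest with probability p. Expected payoff against High: 1p + (-3)(1−p) = 4p − 3; against Low: (-3)p + 0(1−p) = −3p.
Setting these equal: 4p − 3 = −3p ⇒ 7p = 3 ⇒ p = 3/7, and the value is (4)·(3/7) − 3 = -9/7.
For Firm B: with q = P(High), equating Invest's and Hold's payoffs gives 4q − 3 = −3q ⇒ q = 3/7.

4/7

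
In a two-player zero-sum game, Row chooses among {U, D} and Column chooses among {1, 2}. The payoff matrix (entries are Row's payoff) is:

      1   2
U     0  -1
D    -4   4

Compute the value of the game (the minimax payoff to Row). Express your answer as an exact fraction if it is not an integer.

Row minima: U → -1, D → -4; maximin = -1.
Column maxima: 1 → 0, 2 → 4; minimax = 0.
-1 ≠ 0, so there is no saddle point; optimal play is mixed.
Let Row play U with probability p. Expected payoff against 1: 0p + (-4)(1−p) = 4p − 4; against 2: (-1)p + 4(1−p) = −5p + 4.
Setting these equal: 4p − 4 = −5p + 4 ⇒ 9p = 8 ⇒ p = 8/9, and the value is (4)·(8/9) − 4 = -4/9.
For Column: with q = P(1), equating U's and D's payoffs gives q − 1 = −8q + 4 ⇒ q = 5/9.

-4/9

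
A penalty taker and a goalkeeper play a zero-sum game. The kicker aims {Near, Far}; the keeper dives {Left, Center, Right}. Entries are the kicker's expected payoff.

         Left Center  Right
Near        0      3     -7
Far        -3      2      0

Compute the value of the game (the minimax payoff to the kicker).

Row minima: Near → -7, Far → -3; maximin = -3.
Column maxima: Left → 0, Center → 3, Right → 0; minimax = 0.
-3 ≠ 0, so there is no saddle point; optimal play is mixed.
Center is strictly dominated by Left (it gives the kicker strictly more in every row), so the keeper never plays it.
On the remaining 2×2 (Near, Far vs Left, Right):
Let the kicker play Near with probability p. Expected payoff against Left: 0p + (-3)(1−p) = 3p − 3; against Right: (-7)p + 0(1−p) = −7p.
Setting these equal: 3p − 3 = −7p ⇒ 10p = 3 ⇒ p = 3/10, and the value is (3)·(3/10) − 3 = -21/10.
For the keeper: with q = P(Left), equating Near's and Far's payoffs gives 7q − 7 = −3q ⇒ q = 7/10.

-21/10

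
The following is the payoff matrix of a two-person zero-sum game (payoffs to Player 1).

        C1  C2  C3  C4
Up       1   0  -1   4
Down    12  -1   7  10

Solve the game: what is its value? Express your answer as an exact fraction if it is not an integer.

-1/9

Row minima: Up → -1, Down → -1; maximin = -1.
Column maxima: C1 → 12, C2 → 0, C3 → 7, C4 → 10; minimax = 0.
-1 ≠ 0, so there is no saddle point; optimal play is mixed.
C1 is strictly dominated by C2 (it gives Player 1 strictly more in every row), so Player 2 never plays it.
C4 is strictly dominated by C2 (it gives Player 1 strictly more in every row), so Player 2 never plays it.
On the remaining 2×2 (Up, Down vs C2, C3):
Let Player 1 play Up with probability p. Expected payoff against C2: 0p + (-1)(1−p) = p − 1; against C3: (-1)p + 7(1−p) = −8p + 7.
Setting these equal: p − 1 = −8p + 7 ⇒ 9p = 8 ⇒ p = 8/9, and the value is (1)·(8/9) − 1 = -1/9.
For Player 2: with q = P(C2), equating Up's and Down's payoffs gives q − 1 = −8q + 7 ⇒ q = 8/9.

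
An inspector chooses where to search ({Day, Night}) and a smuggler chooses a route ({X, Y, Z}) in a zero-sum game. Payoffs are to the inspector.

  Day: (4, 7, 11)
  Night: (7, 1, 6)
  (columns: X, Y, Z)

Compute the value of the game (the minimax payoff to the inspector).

5

Row minima: Day → 4, Night → 1; maximin = 4.
Column maxima: X → 7, Y → 7, Z → 11; minimax = 7.
4 ≠ 7, so there is no saddle point; optimal play is mixed.
Z is strictly dominated by Y (it gives the inspector strictly more in every row), so the smuggler never plays it.
On the remaining 2×2 (Day, Night vs X, Y):
Let the inspector play Day with probability p. Expected payoff against X: 4p + 7(1−p) = −3p + 7; against Y: 7p + 1(1−p) = 6p + 1.
Setting these equal: −3p + 7 = 6p + 1 ⇒ −9p = -6 ⇒ p = 2/3, and the value is (-3)·(2/3) + 7 = 5.
For the smuggler: with q = P(X), equating Day's and Night's payoffs gives −3q + 7 = 6q + 1 ⇒ q = 2/3.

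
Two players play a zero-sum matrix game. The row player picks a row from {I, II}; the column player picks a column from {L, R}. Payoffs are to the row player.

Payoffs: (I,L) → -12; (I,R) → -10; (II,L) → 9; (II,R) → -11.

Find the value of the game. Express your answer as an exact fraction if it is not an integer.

Row minima: I → -12, II → -11; maximin = -11.
Column maxima: L → 9, R → -10; minimax = -10.
-11 ≠ -10, so there is no saddle point; optimal play is mixed.
Let the row player play I with probability p. Expected payoff against L: (-12)p + 9(1−p) = −21p + 9; against R: (-10)p + (-11)(1−p) = p − 11.
Setting these equal: −21p + 9 = p − 11 ⇒ −22p = -20 ⇒ p = 10/11, and the value is (-21)·(10/11) + 9 = -111/11.
For the column player: with q = P(L), equating I's and II's payoffs gives −2q − 10 = 20q − 11 ⇒ q = 1/22.

-111/11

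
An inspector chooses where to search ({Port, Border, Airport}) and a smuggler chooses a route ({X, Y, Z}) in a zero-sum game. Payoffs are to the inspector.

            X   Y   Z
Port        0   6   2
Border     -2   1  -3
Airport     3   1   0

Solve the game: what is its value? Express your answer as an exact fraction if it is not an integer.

Row minima: Port → 0, Border → -3, Airport → 0; maximin = 0.
Column maxima: X → 3, Y → 6, Z → 2; minimax = 2.
0 ≠ 2, so there is no saddle point; optimal play is mixed.
Border is strictly dominated by Port, so the inspector never plays it.
Y is strictly dominated by Z (it gives the inspector strictly more in every row), so the smuggler never plays it.
On the remaining 2×2 (Port, Airport vs X, Z):
Let the inspector play Port with probability p. Expected payoff against X: 0p + 3(1−p) = −3p + 3; against Z: 2p + 0(1−p) = 2p.
Setting these equal: −3p + 3 = 2p ⇒ −5p = -3 ⇒ p = 3/5, and the value is (-3)·(3/5) + 3 = 6/5.
For the smuggler: with q = P(X), equating Port's and Airport's payoffs gives −2q + 2 = 3q ⇒ q = 2/5.

6/5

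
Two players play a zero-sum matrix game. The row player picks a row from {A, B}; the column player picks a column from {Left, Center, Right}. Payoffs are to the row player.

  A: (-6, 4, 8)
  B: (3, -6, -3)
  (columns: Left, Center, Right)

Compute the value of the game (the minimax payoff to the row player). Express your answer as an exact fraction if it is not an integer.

Row minima: A → -6, B → -6; maximin = -6.
Column maxima: Left → 3, Center → 4, Right → 8; minimax = 3.
-6 ≠ 3, so there is no saddle point; optimal play is mixed.
Right is strictly dominated by Center (it gives the row player strictly more in every row), so the column player never plays it.
On the remaining 2×2 (A, B vs Left, Center):
Let the row player play A with probability p. Expected payoff against Left: (-6)p + 3(1−p) = −9p + 3; against Center: 4p + (-6)(1−p) = 10p − 6.
Setting these equal: −9p + 3 = 10p − 6 ⇒ −19p = -9 ⇒ p = 9/19, and the value is (-9)·(9/19) + 3 = -24/19.
For the column player: with q = P(Left), equating A's and B's payoffs gives −10q + 4 = 9q − 6 ⇒ q = 10/19.

-24/19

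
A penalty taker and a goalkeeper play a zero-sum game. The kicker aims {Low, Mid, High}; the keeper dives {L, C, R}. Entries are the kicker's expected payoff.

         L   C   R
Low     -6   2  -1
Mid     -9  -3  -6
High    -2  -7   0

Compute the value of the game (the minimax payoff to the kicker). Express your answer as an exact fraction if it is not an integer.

-46/13

Row minima: Low → -6, Mid → -9, High → -7; maximin = -6.
Column maxima: L → -2, C → 2, R → 0; minimax = -2.
-6 ≠ -2, so there is no saddle point; optimal play is mixed.
Mid is strictly dominated by Low, so the kicker never plays it.
R is strictly dominated by L (it gives the kicker strictly more in every row), so the keeper never plays it.
On the remaining 2×2 (Low, High vs L, C):
Let the kicker play Low with probability p. Expected payoff against L: (-6)p + (-2)(1−p) = −4p − 2; against C: 2p + (-7)(1−p) = 9p − 7.
Setting these equal: −4p − 2 = 9p − 7 ⇒ −13p = -5 ⇒ p = 5/13, and the value is (-4)·(5/13) − 2 = -46/13.
For the keeper: with q = P(L), equating Low's and High's payoffs gives −8q + 2 = 5q − 7 ⇒ q = 9/13.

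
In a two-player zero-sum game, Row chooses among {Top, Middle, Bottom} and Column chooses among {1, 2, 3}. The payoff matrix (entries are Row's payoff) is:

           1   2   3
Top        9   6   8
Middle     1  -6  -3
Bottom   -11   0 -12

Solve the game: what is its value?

Row minima: Top → 6, Middle → -6, Bottom → -12; maximin = 6.
Column maxima: 1 → 9, 2 → 6, 3 → 8; minimax = 6.
Since maximin = minimax = 6, there is a saddle point and the value is 6.

6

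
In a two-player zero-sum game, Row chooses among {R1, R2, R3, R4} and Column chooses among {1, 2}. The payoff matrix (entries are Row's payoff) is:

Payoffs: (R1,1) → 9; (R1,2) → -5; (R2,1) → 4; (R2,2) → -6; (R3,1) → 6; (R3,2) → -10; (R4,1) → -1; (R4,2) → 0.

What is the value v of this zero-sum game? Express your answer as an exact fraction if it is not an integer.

Row minima: R1 → -5, R2 → -6, R3 → -10, R4 → -1; maximin = -1.
Column maxima: 1 → 9, 2 → 0; minimax = 0.
-1 ≠ 0, so there is no saddle point; optimal play is mixed.
R2 is strictly dominated by R1, so Row never plays it.
R3 is strictly dominated by R1, so Row never plays it.
On the remaining 2×2 (R1, R4 vs 1, 2):
Let Row play R1 with probability p. Expected payoff against 1: 9p + (-1)(1−p) = 10p − 1; against 2: (-5)p + 0(1−p) = −5p.
Setting these equal: 10p − 1 = −5p ⇒ 15p = 1 ⇒ p = 1/15, and the value is (10)·(1/15) − 1 = -1/3.
For Column: with q = P(1), equating R1's and R4's payoffs gives 14q − 5 = −q ⇒ q = 1/3.

-1/3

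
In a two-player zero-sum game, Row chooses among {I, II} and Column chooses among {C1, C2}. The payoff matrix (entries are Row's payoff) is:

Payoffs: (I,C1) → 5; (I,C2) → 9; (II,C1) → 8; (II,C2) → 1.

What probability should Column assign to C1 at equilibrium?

Row minima: I → 5, II → 1; maximin = 5.
Column maxima: C1 → 8, C2 → 9; minimax = 8.
5 ≠ 8, so there is no saddle point; optimal play is mixed.
Let Row play I with probability p. Expected payoff against C1: 5p + 8(1−p) = −3p + 8; against C2: 9p + 1(1−p) = 8p + 1.
Setting these equal: −3p + 8 = 8p + 1 ⇒ −11p = -7 ⇒ p = 7/11, and the value is (-3)·(7/11) + 8 = 67/11.
For Column: with q = P(C1), equating I's and II's payoffs gives −4q + 9 = 7q + 1 ⇒ q = 8/11.

8/11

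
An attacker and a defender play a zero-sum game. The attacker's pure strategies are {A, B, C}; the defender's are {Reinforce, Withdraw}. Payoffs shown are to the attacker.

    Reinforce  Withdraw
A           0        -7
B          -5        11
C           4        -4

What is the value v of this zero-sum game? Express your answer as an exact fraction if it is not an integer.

1

Row minima: A → -7, B → -5, C → -4; maximin = -4.
Column maxima: Reinforce → 4, Withdraw → 11; minimax = 4.
-4 ≠ 4, so there is no saddle point; optimal play is mixed.
A is strictly dominated by C, so the attacker never plays it.
On the remaining 2×2 (B, C vs Reinforce, Withdraw):
Let the attacker play B with probability p. Expected payoff against Reinforce: (-5)p + 4(1−p) = −9p + 4; against Withdraw: 11p + (-4)(1−p) = 15p − 4.
Setting these equal: −9p + 4 = 15p − 4 ⇒ −24p = -8 ⇒ p = 1/3, and the value is (-9)·(1/3) + 4 = 1.
For the defender: with q = P(Reinforce), equating B's and C's payoffs gives −16q + 11 = 8q − 4 ⇒ q = 5/8.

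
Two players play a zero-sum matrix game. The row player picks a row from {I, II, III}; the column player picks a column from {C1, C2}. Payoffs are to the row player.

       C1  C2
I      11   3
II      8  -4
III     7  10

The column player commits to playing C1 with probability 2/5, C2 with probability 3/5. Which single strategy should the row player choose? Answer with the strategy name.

Expected payoff of I: (2/5)·11 + (3/5)·3 = 31/5.
Expected payoff of II: (2/5)·8 + (3/5)·(-4) = 4/5.
Expected payoff of III: (2/5)·7 + (3/5)·10 = 44/5.
The largest is 44/5, so the row player's best response is III.

III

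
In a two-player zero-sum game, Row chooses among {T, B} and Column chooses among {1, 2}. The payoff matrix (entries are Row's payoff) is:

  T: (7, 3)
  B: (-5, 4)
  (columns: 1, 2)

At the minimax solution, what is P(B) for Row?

Row minima: T → 3, B → -5; maximin = 3.
Column maxima: 1 → 7, 2 → 4; minimax = 4.
3 ≠ 4, so there is no saddle point; optimal play is mixed.
Let Row play T with probability p. Expected payoff against 1: 7p + (-5)(1−p) = 12p − 5; against 2: 3p + 4(1−p) = −p + 4.
Setting these equal: 12p − 5 = −p + 4 ⇒ 13p = 9 ⇒ p = 9/13, and the value is (12)·(9/13) − 5 = 43/13.
For Column: with q = P(1), equating T's and B's payoffs gives 4q + 3 = −9q + 4 ⇒ q = 1/13.

4/13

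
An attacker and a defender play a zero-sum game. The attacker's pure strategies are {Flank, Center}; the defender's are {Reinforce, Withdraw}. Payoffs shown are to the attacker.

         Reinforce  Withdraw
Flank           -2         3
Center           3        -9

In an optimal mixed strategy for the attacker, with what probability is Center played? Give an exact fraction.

5/17

Row minima: Flank → -2, Center → -9; maximin = -2.
Column maxima: Reinforce → 3, Withdraw → 3; minimax = 3.
-2 ≠ 3, so there is no saddle point; optimal play is mixed.
Let the attacker play Flank with probability p. Expected payoff against Reinforce: (-2)p + 3(1−p) = −5p + 3; against Withdraw: 3p + (-9)(1−p) = 12p − 9.
Setting these equal: −5p + 3 = 12p − 9 ⇒ −17p = -12 ⇒ p = 12/17, and the value is (-5)·(12/17) + 3 = -9/17.
For the defender: with q = P(Reinforce), equating Flank's and Center's payoffs gives −5q + 3 = 12q − 9 ⇒ q = 12/17.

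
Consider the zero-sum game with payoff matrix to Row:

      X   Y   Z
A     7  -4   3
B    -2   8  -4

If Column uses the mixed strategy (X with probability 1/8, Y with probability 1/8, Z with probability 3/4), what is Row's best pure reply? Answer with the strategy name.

Expected payoff of A: (1/8)·7 + (1/8)·(-4) + (3/4)·3 = 21/8.
Expected payoff of B: (1/8)·(-2) + (1/8)·8 + (3/4)·(-4) = -9/4.
The largest is 21/8, so Row's best response is A.

A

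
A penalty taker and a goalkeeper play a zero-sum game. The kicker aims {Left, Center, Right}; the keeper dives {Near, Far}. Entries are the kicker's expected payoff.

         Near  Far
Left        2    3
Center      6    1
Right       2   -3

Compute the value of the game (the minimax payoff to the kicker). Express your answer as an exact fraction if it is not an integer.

8/3

Row minima: Left → 2, Center → 1, Right → -3; maximin = 2.
Column maxima: Near → 6, Far → 3; minimax = 3.
2 ≠ 3, so there is no saddle point; optimal play is mixed.
Right is strictly dominated by Center, so the kicker never plays it.
On the remaining 2×2 (Left, Center vs Near, Far):
Let the kicker play Left with probability p. Expected payoff against Near: 2p + 6(1−p) = −4p + 6; against Far: 3p + 1(1−p) = 2p + 1.
Setting these equal: −4p + 6 = 2p + 1 ⇒ −6p = -5 ⇒ p = 5/6, and the value is (-4)·(5/6) + 6 = 8/3.
For the keeper: with q = P(Near), equating Left's and Center's payoffs gives −q + 3 = 5q + 1 ⇒ q = 1/3.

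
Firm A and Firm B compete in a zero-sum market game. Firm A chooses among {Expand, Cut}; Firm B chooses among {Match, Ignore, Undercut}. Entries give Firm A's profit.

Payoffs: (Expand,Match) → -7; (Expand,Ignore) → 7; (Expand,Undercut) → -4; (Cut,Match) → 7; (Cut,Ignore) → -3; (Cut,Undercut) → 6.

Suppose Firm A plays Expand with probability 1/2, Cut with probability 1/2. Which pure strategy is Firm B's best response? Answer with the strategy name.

If Firm B plays Match, Firm A's expected payoff is (1/2)·(-7) + (1/2)·7 = 0.
If Firm B plays Ignore, Firm A's expected payoff is (1/2)·7 + (1/2)·(-3) = 2.
If Firm B plays Undercut, Firm A's expected payoff is (1/2)·(-4) + (1/2)·6 = 1.
Firm B minimizes Firm A's payoff; the smallest is 0, so the best response is Match.

Match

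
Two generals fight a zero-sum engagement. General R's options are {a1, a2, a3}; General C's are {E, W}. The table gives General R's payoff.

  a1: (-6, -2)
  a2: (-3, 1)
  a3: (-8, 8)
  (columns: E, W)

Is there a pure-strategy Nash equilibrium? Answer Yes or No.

Row minima: a1 → -6, a2 → -3, a3 → -8; maximin = -3.
Column maxima: E → -3, W → 8; minimax = -3.
maximin = minimax = -3, so a saddle point exists.

Yes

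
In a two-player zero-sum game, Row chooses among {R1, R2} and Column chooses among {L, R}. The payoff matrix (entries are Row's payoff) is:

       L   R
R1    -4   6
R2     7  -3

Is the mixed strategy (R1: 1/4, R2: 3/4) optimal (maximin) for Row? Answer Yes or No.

Against L this mix gives (1/4)·(-4) + (3/4)·7 = 17/4.
Against R this mix gives (1/4)·6 + (3/4)·(-3) = -3/4.
Column will play R, holding Row to -3/4. Shifting weight toward the row that does better against R would raise this floor (the equalizing mix achieves 3/2 against both R and L), so the proposed strategy is not optimal.

No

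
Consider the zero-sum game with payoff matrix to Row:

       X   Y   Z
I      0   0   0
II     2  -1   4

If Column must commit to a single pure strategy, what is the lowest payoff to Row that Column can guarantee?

Column maxima: X → 2, Y → 0, Z → 4.
The smallest of these is 0.

0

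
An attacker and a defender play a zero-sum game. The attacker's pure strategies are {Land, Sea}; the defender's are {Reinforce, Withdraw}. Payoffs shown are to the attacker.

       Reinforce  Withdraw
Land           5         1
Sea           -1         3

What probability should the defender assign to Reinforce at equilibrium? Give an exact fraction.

1/4

Row minima: Land → 1, Sea → -1; maximin = 1.
Column maxima: Reinforce → 5, Withdraw → 3; minimax = 3.
1 ≠ 3, so there is no saddle point; optimal play is mixed.
Let the attacker play Land with probability p. Expected payoff against Reinforce: 5p + (-1)(1−p) = 6p − 1; against Withdraw: 1p + 3(1−p) = −2p + 3.
Setting these equal: 6p − 1 = −2p + 3 ⇒ 8p = 4 ⇒ p = 1/2, and the value is (6)·(1/2) − 1 = 2.
For the defender: with q = P(Reinforce), equating Land's and Sea's payoffs gives 4q + 1 = −4q + 3 ⇒ q = 1/4.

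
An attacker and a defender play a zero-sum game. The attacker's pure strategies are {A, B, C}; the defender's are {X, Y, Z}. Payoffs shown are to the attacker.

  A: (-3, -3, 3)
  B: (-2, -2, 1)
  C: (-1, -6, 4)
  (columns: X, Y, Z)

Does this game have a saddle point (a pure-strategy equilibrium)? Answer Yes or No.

Yes

Row minima: A → -3, B → -2, C → -6; maximin = -2.
Column maxima: X → -1, Y → -2, Z → 4; minimax = -2.
maximin = minimax = -2, so a saddle point exists.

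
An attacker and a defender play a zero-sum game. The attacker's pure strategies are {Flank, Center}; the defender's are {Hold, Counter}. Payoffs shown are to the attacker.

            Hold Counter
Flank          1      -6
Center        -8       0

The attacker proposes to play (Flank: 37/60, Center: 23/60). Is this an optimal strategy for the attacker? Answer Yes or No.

No

Against Hold this mix gives (37/60)·1 + (23/60)·(-8) = -49/20.
Against Counter this mix gives (37/60)·(-6) + (23/60)·0 = -37/10.
The defender will play Counter, holding the attacker to -37/10. Shifting weight toward the row that does better against Counter would raise this floor (the equalizing mix achieves -16/5 against both Counter and Hold), so the proposed strategy is not optimal.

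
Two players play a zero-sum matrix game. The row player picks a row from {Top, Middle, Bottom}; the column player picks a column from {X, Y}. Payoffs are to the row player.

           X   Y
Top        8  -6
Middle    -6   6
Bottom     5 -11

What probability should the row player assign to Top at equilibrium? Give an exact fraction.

Row minima: Top → -6, Middle → -6, Bottom → -11; maximin = -6.
Column maxima: X → 8, Y → 6; minimax = 6.
-6 ≠ 6, so there is no saddle point; optimal play is mixed.
Bottom is strictly dominated by Top, so the row player never plays it.
On the remaining 2×2 (Top, Middle vs X, Y):
Let the row player play Top with probability p. Expected payoff against X: 8p + (-6)(1−p) = 14p − 6; against Y: (-6)p + 6(1−p) = −12p + 6.
Setting these equal: 14p − 6 = −12p + 6 ⇒ 26p = 12 ⇒ p = 6/13, and the value is (14)·(6/13) − 6 = 6/13.
For the column player: with q = P(X), equating Top's and Middle's payoffs gives 14q − 6 = −12q + 6 ⇒ q = 6/13.

6/13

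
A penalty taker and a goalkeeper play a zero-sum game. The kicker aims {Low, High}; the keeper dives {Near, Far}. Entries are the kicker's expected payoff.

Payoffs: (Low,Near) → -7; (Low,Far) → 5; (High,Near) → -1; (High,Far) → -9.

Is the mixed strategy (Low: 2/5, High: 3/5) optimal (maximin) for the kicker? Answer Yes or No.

Yes

Against Near this mix gives (2/5)·(-7) + (3/5)·(-1) = -17/5.
Against Far this mix gives (2/5)·5 + (3/5)·(-9) = -17/5.
All of the keeper's active replies (Near, Far) yield -17/5, and no column does worse for the kicker. The mix makes the keeper indifferent and guarantees -17/5, so it is optimal.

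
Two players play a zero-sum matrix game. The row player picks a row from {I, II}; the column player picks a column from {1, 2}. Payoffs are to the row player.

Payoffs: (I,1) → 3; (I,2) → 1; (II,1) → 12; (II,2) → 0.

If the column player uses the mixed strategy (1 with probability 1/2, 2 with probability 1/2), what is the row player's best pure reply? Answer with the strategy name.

II

Expected payoff of I: (1/2)·3 + (1/2)·1 = 2.
Expected payoff of II: (1/2)·12 + (1/2)·0 = 6.
The largest is 6, so the row player's best response is II.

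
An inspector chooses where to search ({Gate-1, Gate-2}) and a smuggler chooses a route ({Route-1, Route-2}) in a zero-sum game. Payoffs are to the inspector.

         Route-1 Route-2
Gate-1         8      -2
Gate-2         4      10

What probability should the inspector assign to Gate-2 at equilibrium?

5/8

Row minima: Gate-1 → -2, Gate-2 → 4; maximin = 4.
Column maxima: Route-1 → 8, Route-2 → 10; minimax = 8.
4 ≠ 8, so there is no saddle point; optimal play is mixed.
Let the inspector play Gate-1 with probability p. Expected payoff against Route-1: 8p + 4(1−p) = 4p + 4; against Route-2: (-2)p + 10(1−p) = −12p + 10.
Setting these equal: 4p + 4 = −12p + 10 ⇒ 16p = 6 ⇒ p = 3/8, and the value is (4)·(3/8) + 4 = 11/2.
For the smuggler: with q = P(Route-1), equating Gate-1's and Gate-2's payoffs gives 10q − 2 = −6q + 10 ⇒ q = 3/4.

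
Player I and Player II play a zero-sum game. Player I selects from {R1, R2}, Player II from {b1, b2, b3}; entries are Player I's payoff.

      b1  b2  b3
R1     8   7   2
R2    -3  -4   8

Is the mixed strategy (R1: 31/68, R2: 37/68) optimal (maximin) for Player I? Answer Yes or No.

No

Against b1 this mix gives (31/68)·8 + (37/68)·(-3) = 137/68.
Against b2 this mix gives (31/68)·7 + (37/68)·(-4) = 69/68.
Against b3 this mix gives (31/68)·2 + (37/68)·8 = 179/34.
Player II will play b2, holding Player I to 69/68. Shifting weight toward the row that does better against b2 would raise this floor (the equalizing mix achieves 64/17 against both b2 and b3), so the proposed strategy is not optimal.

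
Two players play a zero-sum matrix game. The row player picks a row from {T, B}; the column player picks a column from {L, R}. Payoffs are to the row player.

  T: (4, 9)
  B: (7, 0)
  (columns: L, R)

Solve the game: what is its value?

Row minima: T → 4, B → 0; maximin = 4.
Column maxima: L → 7, R → 9; minimax = 7.
4 ≠ 7, so there is no saddle point; optimal play is mixed.
Let the row player play T with probability p. Expected payoff against L: 4p + 7(1−p) = −3p + 7; against R: 9p + 0(1−p) = 9p.
Setting these equal: −3p + 7 = 9p ⇒ −12p = -7 ⇒ p = 7/12, and the value is (-3)·(7/12) + 7 = 21/4.
For the column player: with q = P(L), equating T's and B's payoffs gives −5q + 9 = 7q ⇒ q = 3/4.

21/4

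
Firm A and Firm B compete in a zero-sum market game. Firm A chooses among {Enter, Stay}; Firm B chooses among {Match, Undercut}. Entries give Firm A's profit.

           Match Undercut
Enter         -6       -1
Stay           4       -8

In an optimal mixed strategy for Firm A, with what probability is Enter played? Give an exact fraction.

Row minima: Enter → -6, Stay → -8; maximin = -6.
Column maxima: Match → 4, Undercut → -1; minimax = -1.
-6 ≠ -1, so there is no saddle point; optimal play is mixed.
Let Firm A play Enter with probability p. Expected payoff against Match: (-6)p + 4(1−p) = −10p + 4; against Undercut: (-1)p + (-8)(1−p) = 7p − 8.
Setting these equal: −10p + 4 = 7p − 8 ⇒ −17p = -12 ⇒ p = 12/17, and the value is (-10)·(12/17) + 4 = -52/17.
For Firm B: with q = P(Match), equating Enter's and Stay's payoffs gives −5q − 1 = 12q − 8 ⇒ q = 7/17.

12/17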